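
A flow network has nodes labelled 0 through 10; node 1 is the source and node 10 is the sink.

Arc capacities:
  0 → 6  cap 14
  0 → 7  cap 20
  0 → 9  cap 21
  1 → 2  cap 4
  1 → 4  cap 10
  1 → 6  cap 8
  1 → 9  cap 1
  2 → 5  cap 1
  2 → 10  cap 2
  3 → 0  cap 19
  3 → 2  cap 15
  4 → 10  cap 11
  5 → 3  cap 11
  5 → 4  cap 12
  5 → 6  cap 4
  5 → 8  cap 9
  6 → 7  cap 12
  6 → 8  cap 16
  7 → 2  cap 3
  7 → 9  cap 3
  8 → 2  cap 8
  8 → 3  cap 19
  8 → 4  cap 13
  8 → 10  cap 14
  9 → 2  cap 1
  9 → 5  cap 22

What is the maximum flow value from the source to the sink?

Maximum flow value: 22

augment #1: 1→2→10 bottleneck 2, total now 2
augment #2: 1→4→10 bottleneck 10, total now 12
augment #3: 1→6→8→10 bottleneck 8, total now 20
augment #4: 1→2→5→4→10 bottleneck 1, total now 21
augment #5: 1→9→5→8→10 bottleneck 1, total now 22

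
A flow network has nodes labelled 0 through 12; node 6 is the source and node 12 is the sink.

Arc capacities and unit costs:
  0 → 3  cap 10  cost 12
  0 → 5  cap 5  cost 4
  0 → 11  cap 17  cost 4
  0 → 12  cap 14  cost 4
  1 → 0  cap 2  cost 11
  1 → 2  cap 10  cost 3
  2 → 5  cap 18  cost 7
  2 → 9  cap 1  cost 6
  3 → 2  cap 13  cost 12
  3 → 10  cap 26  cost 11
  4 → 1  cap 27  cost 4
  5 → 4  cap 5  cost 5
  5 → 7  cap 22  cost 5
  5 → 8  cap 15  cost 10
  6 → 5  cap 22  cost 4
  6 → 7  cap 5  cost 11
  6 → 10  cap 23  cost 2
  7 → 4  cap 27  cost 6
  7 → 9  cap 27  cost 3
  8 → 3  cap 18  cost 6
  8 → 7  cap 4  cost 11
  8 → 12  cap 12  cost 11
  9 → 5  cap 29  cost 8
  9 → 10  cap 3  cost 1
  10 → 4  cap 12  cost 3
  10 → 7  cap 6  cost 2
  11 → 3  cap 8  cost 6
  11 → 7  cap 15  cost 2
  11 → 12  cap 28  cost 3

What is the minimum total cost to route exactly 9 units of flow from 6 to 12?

shortest-cost path #1: 6→10→4→1→0→12 push 2 @ unit cost 24 (adds 48)
shortest-cost path #2: 6→5→8→12 push 7 @ unit cost 25 (adds 175)
total cost = 223

Minimum cost for 9 units: 223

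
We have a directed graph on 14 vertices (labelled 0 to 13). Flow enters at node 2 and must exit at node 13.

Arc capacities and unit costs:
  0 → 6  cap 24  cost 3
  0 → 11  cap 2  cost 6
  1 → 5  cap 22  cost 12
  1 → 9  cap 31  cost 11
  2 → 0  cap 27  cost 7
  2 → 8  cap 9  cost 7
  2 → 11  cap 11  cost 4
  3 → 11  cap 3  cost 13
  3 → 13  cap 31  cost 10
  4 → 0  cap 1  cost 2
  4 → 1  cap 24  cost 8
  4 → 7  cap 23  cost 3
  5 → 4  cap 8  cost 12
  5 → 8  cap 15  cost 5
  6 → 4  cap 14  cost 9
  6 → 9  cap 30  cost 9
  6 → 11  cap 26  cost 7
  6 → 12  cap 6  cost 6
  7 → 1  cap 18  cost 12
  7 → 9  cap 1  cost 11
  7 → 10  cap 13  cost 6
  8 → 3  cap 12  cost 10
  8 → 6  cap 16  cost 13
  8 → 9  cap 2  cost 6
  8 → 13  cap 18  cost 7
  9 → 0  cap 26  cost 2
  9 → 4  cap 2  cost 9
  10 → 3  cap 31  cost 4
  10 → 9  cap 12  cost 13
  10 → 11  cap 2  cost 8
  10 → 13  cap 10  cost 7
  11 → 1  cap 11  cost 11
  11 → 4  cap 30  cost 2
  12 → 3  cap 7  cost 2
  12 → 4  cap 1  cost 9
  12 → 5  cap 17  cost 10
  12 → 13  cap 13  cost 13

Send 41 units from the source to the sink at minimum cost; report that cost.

Minimum cost for 41 units: 1334

shortest-cost path #1: 2→8→13 push 9 @ unit cost 14 (adds 126)
shortest-cost path #2: 2→11→4→7→10→13 push 10 @ unit cost 22 (adds 220)
shortest-cost path #3: 2→0→6→12→3→13 push 6 @ unit cost 28 (adds 168)
shortest-cost path #4: 2→11→4→7→10→3→13 push 1 @ unit cost 29 (adds 29)
shortest-cost path #5: 2→0→11→4→7→10→3→13 push 2 @ unit cost 38 (adds 76)
shortest-cost path #6: 2→0→6→4→1→5→8→13 push 9 @ unit cost 51 (adds 459)
shortest-cost path #7: 2→0→6→4→1→5→8→3→13 push 4 @ unit cost 64 (adds 256)
total cost = 1334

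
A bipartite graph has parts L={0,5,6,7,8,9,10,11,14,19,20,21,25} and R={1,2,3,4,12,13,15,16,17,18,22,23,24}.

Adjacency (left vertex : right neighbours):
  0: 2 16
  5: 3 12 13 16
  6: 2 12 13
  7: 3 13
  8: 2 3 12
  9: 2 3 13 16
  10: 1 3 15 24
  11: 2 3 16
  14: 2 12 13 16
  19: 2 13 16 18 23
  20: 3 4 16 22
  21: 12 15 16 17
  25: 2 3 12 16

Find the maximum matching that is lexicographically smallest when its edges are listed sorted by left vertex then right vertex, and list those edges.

|M| = 9 (so the lex-smallest maximum matching has 9 edges)
process left vertices in ascending order; for each, take the smallest-labelled available neighbour that still permits 9 edges overall, or leave it unmatched if none does
lex-smallest matching: {0-2, 5-3, 6-12, 7-13, 9-16, 10-1, 19-18, 20-4, 21-15}

Lex-smallest maximum matching: {(0,2), (5,3), (6,12), (7,13), (9,16), (10,1), (19,18), (20,4), (21,15)}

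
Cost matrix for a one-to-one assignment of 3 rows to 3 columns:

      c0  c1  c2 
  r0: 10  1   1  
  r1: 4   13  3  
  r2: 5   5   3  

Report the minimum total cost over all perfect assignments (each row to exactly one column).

Minimum assignment cost: 8

optimal assignment: row0→col1 (cost 1), row1→col0 (cost 4), row2→col2 (cost 3)
total = 1 + 4 + 3 = 8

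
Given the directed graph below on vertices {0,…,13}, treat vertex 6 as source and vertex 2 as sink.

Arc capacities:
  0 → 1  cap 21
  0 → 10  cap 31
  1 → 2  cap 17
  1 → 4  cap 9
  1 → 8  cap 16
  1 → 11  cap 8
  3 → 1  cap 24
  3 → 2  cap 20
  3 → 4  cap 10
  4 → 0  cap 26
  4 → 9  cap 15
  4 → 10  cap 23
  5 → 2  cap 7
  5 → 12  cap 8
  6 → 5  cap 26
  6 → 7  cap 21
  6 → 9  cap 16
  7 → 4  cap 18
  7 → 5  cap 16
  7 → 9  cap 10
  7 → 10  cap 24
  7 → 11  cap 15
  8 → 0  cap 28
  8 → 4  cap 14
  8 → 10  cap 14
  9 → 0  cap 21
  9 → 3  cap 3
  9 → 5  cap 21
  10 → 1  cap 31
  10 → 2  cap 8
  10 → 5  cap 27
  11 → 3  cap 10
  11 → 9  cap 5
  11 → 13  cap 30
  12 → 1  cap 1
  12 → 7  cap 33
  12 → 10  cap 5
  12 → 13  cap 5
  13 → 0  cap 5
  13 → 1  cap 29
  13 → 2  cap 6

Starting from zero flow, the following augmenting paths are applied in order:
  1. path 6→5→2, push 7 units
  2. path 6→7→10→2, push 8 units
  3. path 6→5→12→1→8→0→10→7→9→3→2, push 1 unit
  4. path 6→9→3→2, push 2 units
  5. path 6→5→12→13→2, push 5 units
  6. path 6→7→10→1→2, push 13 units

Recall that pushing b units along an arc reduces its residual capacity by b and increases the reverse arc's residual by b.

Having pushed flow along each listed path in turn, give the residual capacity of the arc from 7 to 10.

Residual capacity of (7,10): 4

after path 1 (6→5→2, push 7): res(7,10)=24
after path 2 (6→7→10→2, push 8): res(7,10)=16
after path 3 (6→5→12→1→8→0→10→7→9→3→2, push 1): res(7,10)=17
after path 4 (6→9→3→2, push 2): res(7,10)=17
after path 5 (6→5→12→13→2, push 5): res(7,10)=17
after path 6 (6→7→10→1→2, push 13): res(7,10)=4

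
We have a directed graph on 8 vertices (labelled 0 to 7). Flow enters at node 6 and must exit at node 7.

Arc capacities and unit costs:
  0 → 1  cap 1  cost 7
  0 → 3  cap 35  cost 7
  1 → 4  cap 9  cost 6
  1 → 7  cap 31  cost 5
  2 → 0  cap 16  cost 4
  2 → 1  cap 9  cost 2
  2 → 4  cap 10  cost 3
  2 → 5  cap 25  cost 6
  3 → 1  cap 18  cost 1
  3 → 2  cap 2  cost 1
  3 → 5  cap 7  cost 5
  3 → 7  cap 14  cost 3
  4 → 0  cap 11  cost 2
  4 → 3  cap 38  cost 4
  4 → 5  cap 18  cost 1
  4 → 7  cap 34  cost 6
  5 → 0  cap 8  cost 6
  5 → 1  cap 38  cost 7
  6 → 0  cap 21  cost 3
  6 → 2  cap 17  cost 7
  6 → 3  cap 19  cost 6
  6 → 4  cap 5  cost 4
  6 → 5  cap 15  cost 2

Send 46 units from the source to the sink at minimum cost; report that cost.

shortest-cost path #1: 6→3→7 push 14 @ unit cost 9 (adds 126)
shortest-cost path #2: 6→4→7 push 5 @ unit cost 10 (adds 50)
shortest-cost path #3: 6→3→1→7 push 5 @ unit cost 12 (adds 60)
shortest-cost path #4: 6→2→1→7 push 9 @ unit cost 14 (adds 126)
shortest-cost path #5: 6→5→1→7 push 13 @ unit cost 14 (adds 182)
total cost = 544

Minimum cost for 46 units: 544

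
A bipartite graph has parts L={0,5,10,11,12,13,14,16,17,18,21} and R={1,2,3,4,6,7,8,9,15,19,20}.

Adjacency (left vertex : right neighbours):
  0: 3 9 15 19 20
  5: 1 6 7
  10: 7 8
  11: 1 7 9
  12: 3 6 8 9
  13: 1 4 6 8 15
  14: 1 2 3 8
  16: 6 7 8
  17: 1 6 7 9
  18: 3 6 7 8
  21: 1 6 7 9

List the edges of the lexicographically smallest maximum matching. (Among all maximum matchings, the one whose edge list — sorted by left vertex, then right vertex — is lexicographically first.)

Lex-smallest maximum matching: {(0,15), (5,1), (10,7), (11,9), (12,3), (13,4), (14,2), (16,6), (18,8)}

|M| = 9 (so the lex-smallest maximum matching has 9 edges)
process left vertices in ascending order; for each, take the smallest-labelled available neighbour that still permits 9 edges overall, or leave it unmatched if none does
lex-smallest matching: {0-15, 5-1, 10-7, 11-9, 12-3, 13-4, 14-2, 16-6, 18-8}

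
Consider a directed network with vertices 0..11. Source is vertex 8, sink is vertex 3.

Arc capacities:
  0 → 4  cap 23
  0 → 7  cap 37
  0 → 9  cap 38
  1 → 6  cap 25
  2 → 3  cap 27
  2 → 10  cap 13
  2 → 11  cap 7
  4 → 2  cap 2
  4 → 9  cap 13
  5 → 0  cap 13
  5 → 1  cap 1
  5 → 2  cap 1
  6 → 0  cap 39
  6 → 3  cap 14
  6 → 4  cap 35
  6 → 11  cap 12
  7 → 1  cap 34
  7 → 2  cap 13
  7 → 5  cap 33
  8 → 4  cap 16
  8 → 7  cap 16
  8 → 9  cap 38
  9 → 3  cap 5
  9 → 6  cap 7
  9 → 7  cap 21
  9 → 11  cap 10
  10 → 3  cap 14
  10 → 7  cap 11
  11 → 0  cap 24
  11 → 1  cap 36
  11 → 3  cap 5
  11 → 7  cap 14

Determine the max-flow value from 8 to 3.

augment #1: 8→9→3 bottleneck 5, total now 5
augment #2: 8→4→2→3 bottleneck 2, total now 7
augment #3: 8→7→2→3 bottleneck 13, total now 20
augment #4: 8→9→6→3 bottleneck 7, total now 27
augment #5: 8→9→11→3 bottleneck 5, total now 32
augment #6: 8→7→1→6→3 bottleneck 3, total now 35
augment #7: 8→9→7→1→6→3 bottleneck 4, total now 39
augment #8: 8→9→7→5→2→3 bottleneck 1, total now 40

Maximum flow value: 40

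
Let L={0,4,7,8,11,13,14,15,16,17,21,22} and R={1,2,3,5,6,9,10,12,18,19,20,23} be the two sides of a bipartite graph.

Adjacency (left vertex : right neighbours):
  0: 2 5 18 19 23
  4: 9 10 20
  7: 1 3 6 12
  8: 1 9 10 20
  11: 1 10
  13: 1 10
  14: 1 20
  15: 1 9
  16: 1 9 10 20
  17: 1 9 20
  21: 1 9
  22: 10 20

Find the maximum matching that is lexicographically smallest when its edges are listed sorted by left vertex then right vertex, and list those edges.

Lex-smallest maximum matching: {(0,2), (4,9), (7,3), (8,1), (11,10), (14,20)}

|M| = 6 (so the lex-smallest maximum matching has 6 edges)
process left vertices in ascending order; for each, take the smallest-labelled available neighbour that still permits 6 edges overall, or leave it unmatched if none does
lex-smallest matching: {0-2, 4-9, 7-3, 8-1, 11-10, 14-20}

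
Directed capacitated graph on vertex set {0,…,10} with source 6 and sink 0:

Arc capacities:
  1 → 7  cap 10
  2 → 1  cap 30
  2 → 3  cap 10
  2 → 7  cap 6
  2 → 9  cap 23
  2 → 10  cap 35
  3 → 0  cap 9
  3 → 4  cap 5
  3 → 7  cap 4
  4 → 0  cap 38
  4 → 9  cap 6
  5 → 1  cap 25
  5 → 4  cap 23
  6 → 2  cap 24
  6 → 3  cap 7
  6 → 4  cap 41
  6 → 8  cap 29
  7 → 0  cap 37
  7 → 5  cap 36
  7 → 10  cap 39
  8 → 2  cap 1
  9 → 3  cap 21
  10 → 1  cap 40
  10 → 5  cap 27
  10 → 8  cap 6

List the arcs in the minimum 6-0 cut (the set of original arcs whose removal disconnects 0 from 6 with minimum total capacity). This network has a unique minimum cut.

Min-cut arcs: {(1,7), (2,7), (3,0), (3,7), (4,0)} (total capacity 67)

augment #1: 6→3→0 push 7
augment #2: 6→4→0 push 38
augment #3: 6→2→3→0 push 2
augment #4: 6→2→7→0 push 6
augment #5: 6→2→1→7→0 push 10
augment #6: 6→2→3→7→0 push 4
max flow = 67; residual-reachable set from 6 gives S-side
cut edges (S→T): {(1,7), (2,7), (3,0), (3,7), (4,0)} total cap 67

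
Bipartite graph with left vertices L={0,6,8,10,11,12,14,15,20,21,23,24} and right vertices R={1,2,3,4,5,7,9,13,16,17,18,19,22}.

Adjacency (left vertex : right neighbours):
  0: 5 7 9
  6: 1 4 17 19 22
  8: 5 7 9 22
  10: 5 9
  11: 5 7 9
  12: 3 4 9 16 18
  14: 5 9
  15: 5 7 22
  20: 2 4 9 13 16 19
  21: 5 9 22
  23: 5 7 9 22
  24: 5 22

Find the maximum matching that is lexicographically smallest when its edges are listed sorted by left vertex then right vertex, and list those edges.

Lex-smallest maximum matching: {(0,5), (6,1), (8,7), (10,9), (12,3), (15,22), (20,2)}

|M| = 7 (so the lex-smallest maximum matching has 7 edges)
process left vertices in ascending order; for each, take the smallest-labelled available neighbour that still permits 7 edges overall, or leave it unmatched if none does
lex-smallest matching: {0-5, 6-1, 8-7, 10-9, 12-3, 15-22, 20-2}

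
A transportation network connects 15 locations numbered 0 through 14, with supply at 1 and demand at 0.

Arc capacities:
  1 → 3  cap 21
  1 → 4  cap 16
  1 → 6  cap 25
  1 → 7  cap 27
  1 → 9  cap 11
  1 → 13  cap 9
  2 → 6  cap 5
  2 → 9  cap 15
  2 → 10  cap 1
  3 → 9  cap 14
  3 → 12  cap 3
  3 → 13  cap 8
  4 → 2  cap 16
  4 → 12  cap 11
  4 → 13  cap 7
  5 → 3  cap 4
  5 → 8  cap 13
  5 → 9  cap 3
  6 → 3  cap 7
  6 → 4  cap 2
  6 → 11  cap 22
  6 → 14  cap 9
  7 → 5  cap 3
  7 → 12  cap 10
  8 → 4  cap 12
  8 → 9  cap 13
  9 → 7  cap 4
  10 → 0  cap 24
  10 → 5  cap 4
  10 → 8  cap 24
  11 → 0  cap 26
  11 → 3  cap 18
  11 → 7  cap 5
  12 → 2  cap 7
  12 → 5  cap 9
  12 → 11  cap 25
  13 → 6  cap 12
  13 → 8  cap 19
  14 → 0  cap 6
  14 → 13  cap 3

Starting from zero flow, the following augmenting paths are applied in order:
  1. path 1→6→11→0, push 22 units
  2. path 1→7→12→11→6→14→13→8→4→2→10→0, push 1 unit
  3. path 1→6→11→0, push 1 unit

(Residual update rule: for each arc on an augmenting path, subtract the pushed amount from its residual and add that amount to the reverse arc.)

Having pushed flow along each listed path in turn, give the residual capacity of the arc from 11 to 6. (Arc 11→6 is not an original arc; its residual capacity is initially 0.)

Residual capacity of (11,6): 22

after path 1 (1→6→11→0, push 22): res(11,6)=22
after path 2 (1→7→12→11→6→14→13→8→4→2→10→0, push 1): res(11,6)=21
after path 3 (1→6→11→0, push 1): res(11,6)=22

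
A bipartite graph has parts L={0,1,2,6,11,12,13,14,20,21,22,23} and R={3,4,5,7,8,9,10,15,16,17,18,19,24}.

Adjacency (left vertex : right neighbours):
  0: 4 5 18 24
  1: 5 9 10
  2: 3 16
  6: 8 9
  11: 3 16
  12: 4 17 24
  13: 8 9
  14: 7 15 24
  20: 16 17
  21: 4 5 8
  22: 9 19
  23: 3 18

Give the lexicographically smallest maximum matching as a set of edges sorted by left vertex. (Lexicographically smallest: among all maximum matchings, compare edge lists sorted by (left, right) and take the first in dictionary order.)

Lex-smallest maximum matching: {(0,4), (1,10), (2,3), (6,8), (11,16), (12,24), (13,9), (14,7), (20,17), (21,5), (22,19), (23,18)}

|M| = 12 (so the lex-smallest maximum matching has 12 edges)
process left vertices in ascending order; for each, take the smallest-labelled available neighbour that still permits 12 edges overall, or leave it unmatched if none does
lex-smallest matching: {0-4, 1-10, 2-3, 6-8, 11-16, 12-24, 13-9, 14-7, 20-17, 21-5, 22-19, 23-18}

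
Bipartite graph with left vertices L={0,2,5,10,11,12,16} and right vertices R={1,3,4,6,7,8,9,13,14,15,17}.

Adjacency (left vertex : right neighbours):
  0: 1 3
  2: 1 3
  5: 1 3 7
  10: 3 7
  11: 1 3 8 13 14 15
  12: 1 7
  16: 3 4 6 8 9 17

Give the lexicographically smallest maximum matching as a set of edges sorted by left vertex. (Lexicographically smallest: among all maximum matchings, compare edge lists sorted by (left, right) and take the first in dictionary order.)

Lex-smallest maximum matching: {(0,1), (2,3), (5,7), (11,8), (16,4)}

|M| = 5 (so the lex-smallest maximum matching has 5 edges)
process left vertices in ascending order; for each, take the smallest-labelled available neighbour that still permits 5 edges overall, or leave it unmatched if none does
lex-smallest matching: {0-1, 2-3, 5-7, 11-8, 16-4}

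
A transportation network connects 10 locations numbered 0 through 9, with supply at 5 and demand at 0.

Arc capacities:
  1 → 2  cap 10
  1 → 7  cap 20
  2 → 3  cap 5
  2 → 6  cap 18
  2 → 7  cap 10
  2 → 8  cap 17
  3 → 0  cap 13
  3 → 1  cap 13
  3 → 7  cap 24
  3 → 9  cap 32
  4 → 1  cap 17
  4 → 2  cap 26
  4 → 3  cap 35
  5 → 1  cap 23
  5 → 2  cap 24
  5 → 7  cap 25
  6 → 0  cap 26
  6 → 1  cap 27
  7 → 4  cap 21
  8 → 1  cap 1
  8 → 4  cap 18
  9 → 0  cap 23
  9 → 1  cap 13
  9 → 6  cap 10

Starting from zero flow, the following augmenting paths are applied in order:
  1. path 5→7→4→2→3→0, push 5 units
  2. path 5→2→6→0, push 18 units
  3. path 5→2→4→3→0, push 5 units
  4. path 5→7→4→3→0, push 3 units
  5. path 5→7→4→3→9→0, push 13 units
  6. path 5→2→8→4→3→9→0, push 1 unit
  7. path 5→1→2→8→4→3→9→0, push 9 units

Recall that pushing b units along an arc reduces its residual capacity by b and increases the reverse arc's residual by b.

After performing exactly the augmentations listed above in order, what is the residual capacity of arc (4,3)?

after path 1 (5→7→4→2→3→0, push 5): res(4,3)=35
after path 2 (5→2→6→0, push 18): res(4,3)=35
after path 3 (5→2→4→3→0, push 5): res(4,3)=30
after path 4 (5→7→4→3→0, push 3): res(4,3)=27
after path 5 (5→7→4→3→9→0, push 13): res(4,3)=14
after path 6 (5→2→8→4→3→9→0, push 1): res(4,3)=13
after path 7 (5→1→2→8→4→3→9→0, push 9): res(4,3)=4

Residual capacity of (4,3): 4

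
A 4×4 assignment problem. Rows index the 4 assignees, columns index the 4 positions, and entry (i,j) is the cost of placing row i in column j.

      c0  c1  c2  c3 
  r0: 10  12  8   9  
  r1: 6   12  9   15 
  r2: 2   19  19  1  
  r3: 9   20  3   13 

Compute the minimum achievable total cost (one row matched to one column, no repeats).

optimal assignment: row0→col1 (cost 12), row1→col0 (cost 6), row2→col3 (cost 1), row3→col2 (cost 3)
total = 12 + 6 + 1 + 3 = 22

Minimum assignment cost: 22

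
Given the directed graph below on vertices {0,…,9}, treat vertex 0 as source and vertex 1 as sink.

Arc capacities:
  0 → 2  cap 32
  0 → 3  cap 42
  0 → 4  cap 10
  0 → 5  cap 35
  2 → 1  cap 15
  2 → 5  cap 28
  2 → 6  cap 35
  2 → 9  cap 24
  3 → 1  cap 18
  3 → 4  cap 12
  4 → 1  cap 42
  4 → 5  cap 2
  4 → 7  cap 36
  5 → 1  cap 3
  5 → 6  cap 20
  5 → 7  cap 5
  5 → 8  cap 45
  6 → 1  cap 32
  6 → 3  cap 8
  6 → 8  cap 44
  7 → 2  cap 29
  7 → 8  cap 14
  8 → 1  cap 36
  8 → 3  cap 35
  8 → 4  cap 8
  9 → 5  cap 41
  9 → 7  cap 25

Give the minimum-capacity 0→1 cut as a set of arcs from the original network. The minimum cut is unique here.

Min-cut arcs: {(0,2), (0,4), (0,5), (3,1), (3,4)} (total capacity 107)

augment #1: 0→2→1 push 15
augment #2: 0→3→1 push 18
augment #3: 0→4→1 push 10
augment #4: 0→5→1 push 3
augment #5: 0→2→6→1 push 17
augment #6: 0→3→4→1 push 12
augment #7: 0→5→6→1 push 15
augment #8: 0→5→8→1 push 17
max flow = 107; residual-reachable set from 0 gives S-side
cut edges (S→T): {(0,2), (0,4), (0,5), (3,1), (3,4)} total cap 107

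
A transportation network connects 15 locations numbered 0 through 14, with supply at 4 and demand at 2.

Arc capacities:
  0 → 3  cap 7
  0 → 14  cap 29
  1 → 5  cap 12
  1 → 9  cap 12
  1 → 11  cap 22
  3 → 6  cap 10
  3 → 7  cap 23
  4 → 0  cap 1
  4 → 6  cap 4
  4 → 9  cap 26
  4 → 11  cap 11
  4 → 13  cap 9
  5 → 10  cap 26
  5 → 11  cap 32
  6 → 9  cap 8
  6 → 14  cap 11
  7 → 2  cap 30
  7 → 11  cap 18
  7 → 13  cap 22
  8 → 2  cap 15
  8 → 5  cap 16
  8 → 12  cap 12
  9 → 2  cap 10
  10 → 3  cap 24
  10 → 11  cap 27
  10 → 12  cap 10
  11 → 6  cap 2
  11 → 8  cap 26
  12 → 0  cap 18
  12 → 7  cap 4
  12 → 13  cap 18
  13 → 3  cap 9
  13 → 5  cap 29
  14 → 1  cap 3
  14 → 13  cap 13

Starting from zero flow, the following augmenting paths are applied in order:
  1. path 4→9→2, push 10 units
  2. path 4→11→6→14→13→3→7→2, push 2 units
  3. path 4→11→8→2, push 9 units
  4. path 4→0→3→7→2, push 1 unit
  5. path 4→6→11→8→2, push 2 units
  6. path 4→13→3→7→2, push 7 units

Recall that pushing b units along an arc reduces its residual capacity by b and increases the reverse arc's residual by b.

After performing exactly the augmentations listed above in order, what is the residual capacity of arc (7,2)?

after path 1 (4→9→2, push 10): res(7,2)=30
after path 2 (4→11→6→14→13→3→7→2, push 2): res(7,2)=28
after path 3 (4→11→8→2, push 9): res(7,2)=28
after path 4 (4→0→3→7→2, push 1): res(7,2)=27
after path 5 (4→6→11→8→2, push 2): res(7,2)=27
after path 6 (4→13→3→7→2, push 7): res(7,2)=20

Residual capacity of (7,2): 20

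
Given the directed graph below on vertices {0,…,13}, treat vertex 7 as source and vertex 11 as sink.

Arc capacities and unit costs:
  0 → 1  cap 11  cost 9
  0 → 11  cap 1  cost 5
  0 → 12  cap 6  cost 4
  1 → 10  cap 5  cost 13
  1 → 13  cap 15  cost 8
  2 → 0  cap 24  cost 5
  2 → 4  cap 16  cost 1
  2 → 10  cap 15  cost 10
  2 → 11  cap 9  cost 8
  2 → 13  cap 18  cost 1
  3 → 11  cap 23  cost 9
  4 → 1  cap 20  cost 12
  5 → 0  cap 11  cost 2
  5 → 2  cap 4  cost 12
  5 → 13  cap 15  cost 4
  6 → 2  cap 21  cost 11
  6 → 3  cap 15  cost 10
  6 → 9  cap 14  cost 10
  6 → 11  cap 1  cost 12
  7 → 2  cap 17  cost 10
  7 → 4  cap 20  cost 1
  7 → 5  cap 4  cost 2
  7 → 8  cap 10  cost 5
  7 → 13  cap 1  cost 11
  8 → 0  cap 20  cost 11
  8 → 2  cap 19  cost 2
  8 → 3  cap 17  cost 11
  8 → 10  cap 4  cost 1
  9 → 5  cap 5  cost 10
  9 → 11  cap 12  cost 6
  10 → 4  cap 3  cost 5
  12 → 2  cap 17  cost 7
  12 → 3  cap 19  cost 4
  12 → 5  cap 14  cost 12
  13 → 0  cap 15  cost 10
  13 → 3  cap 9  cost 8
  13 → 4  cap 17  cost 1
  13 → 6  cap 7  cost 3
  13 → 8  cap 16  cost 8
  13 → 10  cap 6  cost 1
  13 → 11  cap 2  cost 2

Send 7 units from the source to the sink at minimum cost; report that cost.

Minimum cost for 7 units: 85

shortest-cost path #1: 7→5→13→11 push 2 @ unit cost 8 (adds 16)
shortest-cost path #2: 7→5→0→11 push 1 @ unit cost 9 (adds 9)
shortest-cost path #3: 7→8→2→11 push 4 @ unit cost 15 (adds 60)
total cost = 85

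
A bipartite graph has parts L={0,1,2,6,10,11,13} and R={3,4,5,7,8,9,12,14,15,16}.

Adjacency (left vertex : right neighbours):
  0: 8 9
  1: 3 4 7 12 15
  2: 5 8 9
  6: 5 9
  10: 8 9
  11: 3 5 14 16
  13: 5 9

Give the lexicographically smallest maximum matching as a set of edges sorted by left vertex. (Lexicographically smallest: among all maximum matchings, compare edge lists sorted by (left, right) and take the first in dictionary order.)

Lex-smallest maximum matching: {(0,8), (1,3), (2,5), (6,9), (11,14)}

|M| = 5 (so the lex-smallest maximum matching has 5 edges)
process left vertices in ascending order; for each, take the smallest-labelled available neighbour that still permits 5 edges overall, or leave it unmatched if none does
lex-smallest matching: {0-8, 1-3, 2-5, 6-9, 11-14}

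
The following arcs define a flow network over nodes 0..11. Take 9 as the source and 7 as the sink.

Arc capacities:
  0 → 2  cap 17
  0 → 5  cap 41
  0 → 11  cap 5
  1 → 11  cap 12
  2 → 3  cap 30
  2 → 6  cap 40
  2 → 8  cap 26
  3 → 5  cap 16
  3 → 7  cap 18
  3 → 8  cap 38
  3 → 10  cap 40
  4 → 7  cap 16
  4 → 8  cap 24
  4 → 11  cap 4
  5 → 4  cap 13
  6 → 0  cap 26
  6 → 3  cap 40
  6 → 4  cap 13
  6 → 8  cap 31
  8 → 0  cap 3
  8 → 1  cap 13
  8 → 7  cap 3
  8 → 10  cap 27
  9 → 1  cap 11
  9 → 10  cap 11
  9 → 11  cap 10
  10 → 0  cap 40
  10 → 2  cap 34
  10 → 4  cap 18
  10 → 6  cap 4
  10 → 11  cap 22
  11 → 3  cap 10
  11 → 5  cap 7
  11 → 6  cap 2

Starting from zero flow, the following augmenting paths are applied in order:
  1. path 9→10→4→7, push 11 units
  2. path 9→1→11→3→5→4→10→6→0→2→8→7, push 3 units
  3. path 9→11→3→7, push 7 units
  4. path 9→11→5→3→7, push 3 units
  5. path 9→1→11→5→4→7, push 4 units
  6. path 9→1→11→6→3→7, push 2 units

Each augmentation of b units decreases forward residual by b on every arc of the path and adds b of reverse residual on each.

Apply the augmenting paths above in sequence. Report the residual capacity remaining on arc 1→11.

after path 1 (9→10→4→7, push 11): res(1,11)=12
after path 2 (9→1→11→3→5→4→10→6→0→2→8→7, push 3): res(1,11)=9
after path 3 (9→11→3→7, push 7): res(1,11)=9
after path 4 (9→11→5→3→7, push 3): res(1,11)=9
after path 5 (9→1→11→5→4→7, push 4): res(1,11)=5
after path 6 (9→1→11→6→3→7, push 2): res(1,11)=3

Residual capacity of (1,11): 3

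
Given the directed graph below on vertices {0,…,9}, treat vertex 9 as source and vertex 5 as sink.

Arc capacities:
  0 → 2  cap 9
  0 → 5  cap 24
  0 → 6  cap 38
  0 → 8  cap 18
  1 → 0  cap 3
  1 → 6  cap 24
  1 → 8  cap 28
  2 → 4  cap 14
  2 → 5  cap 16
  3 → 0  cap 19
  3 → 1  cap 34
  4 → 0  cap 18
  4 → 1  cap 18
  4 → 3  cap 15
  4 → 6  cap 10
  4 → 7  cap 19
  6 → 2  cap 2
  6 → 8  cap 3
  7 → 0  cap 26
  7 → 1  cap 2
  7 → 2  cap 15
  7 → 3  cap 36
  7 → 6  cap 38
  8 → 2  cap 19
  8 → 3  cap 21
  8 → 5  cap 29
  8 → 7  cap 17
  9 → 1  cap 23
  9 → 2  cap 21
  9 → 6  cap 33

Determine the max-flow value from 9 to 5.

Maximum flow value: 49

augment #1: 9→2→5 bottleneck 16, total now 16
augment #2: 9→1→0→5 bottleneck 3, total now 19
augment #3: 9→1→8→5 bottleneck 20, total now 39
augment #4: 9→6→8→5 bottleneck 3, total now 42
augment #5: 9→2→4→0→5 bottleneck 5, total now 47
augment #6: 9→6→2→4→0→5 bottleneck 2, total now 49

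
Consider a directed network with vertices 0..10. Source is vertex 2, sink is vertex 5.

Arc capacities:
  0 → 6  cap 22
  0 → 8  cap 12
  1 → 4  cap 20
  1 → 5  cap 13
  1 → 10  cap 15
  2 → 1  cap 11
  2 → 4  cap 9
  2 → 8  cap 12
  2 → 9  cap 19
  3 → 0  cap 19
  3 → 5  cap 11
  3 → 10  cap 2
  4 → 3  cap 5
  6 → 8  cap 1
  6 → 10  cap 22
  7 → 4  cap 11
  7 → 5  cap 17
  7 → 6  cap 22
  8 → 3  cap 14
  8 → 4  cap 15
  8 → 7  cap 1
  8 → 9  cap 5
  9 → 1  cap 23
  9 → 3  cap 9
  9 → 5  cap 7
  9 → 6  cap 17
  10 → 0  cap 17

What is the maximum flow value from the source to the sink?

augment #1: 2→1→5 bottleneck 11, total now 11
augment #2: 2→9→5 bottleneck 7, total now 18
augment #3: 2→4→3→5 bottleneck 5, total now 23
augment #4: 2→8→3→5 bottleneck 6, total now 29
augment #5: 2→8→7→5 bottleneck 1, total now 30
augment #6: 2→9→1→5 bottleneck 2, total now 32

Maximum flow value: 32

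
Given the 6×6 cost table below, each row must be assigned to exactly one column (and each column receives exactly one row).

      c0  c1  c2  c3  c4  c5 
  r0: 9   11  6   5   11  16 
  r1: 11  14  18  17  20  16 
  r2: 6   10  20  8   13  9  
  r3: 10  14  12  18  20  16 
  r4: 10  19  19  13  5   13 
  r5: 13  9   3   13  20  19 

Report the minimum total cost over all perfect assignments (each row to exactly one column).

optimal assignment: row0→col3 (cost 5), row1→col1 (cost 14), row2→col5 (cost 9), row3→col0 (cost 10), row4→col4 (cost 5), row5→col2 (cost 3)
total = 5 + 14 + 9 + 10 + 5 + 3 = 46

Minimum assignment cost: 46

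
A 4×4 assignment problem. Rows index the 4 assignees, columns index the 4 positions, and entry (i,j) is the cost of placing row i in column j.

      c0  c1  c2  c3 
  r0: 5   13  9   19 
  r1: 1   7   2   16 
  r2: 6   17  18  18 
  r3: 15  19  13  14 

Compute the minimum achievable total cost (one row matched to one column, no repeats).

optimal assignment: row0→col1 (cost 13), row1→col2 (cost 2), row2→col0 (cost 6), row3→col3 (cost 14)
total = 13 + 2 + 6 + 14 = 35

Minimum assignment cost: 35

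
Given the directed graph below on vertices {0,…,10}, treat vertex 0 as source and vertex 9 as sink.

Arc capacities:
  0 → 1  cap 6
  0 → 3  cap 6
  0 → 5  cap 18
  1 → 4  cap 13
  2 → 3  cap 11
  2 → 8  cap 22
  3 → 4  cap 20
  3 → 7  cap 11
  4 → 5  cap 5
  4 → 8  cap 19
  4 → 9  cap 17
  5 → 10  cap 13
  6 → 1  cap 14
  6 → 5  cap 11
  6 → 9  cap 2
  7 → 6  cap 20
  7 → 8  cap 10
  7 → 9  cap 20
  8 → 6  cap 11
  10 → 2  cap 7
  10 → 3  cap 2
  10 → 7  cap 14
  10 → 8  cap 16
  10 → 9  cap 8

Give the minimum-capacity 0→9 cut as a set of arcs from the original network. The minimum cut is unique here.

Min-cut arcs: {(0,1), (0,3), (5,10)} (total capacity 25)

augment #1: 0→1→4→9 push 6
augment #2: 0→3→4→9 push 6
augment #3: 0→5→10→9 push 8
augment #4: 0→5→10→7→9 push 5
max flow = 25; residual-reachable set from 0 gives S-side
cut edges (S→T): {(0,1), (0,3), (5,10)} total cap 25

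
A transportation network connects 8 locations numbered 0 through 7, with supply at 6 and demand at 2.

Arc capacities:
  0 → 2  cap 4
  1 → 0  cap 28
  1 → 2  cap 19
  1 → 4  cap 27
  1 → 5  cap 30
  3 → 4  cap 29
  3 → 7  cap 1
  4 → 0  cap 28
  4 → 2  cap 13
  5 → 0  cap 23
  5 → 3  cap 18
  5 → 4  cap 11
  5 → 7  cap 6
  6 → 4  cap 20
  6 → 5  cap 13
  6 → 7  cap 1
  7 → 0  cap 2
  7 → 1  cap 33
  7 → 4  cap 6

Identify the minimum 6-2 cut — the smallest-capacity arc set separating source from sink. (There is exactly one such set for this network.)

augment #1: 6→4→2 push 13
augment #2: 6→4→0→2 push 4
augment #3: 6→7→1→2 push 1
augment #4: 6→5→7→1→2 push 6
augment #5: 6→5→3→7→1→2 push 1
max flow = 25; residual-reachable set from 6 gives S-side
cut edges (S→T): {(0,2), (3,7), (4,2), (5,7), (6,7)} total cap 25

Min-cut arcs: {(0,2), (3,7), (4,2), (5,7), (6,7)} (total capacity 25)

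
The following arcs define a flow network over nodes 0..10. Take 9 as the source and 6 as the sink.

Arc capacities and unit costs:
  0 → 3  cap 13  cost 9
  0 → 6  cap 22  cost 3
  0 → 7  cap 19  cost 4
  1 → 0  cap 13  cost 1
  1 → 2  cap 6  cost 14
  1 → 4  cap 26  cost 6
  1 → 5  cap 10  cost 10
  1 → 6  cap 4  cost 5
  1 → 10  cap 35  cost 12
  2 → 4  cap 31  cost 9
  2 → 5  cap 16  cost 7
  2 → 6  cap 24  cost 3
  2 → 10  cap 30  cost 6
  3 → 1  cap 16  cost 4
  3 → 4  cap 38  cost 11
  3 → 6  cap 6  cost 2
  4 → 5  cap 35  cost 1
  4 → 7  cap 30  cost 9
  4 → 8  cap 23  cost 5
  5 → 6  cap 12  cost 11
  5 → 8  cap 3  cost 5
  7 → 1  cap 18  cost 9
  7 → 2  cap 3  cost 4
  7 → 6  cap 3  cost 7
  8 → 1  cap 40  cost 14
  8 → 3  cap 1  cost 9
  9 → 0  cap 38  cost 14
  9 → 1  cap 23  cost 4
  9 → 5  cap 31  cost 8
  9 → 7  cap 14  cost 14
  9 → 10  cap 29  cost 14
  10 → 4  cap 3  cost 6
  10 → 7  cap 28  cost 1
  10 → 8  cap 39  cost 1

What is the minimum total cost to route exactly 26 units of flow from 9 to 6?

shortest-cost path #1: 9→1→0→6 push 13 @ unit cost 8 (adds 104)
shortest-cost path #2: 9→1→6 push 4 @ unit cost 9 (adds 36)
shortest-cost path #3: 9→0→6 push 9 @ unit cost 17 (adds 153)
total cost = 293

Minimum cost for 26 units: 293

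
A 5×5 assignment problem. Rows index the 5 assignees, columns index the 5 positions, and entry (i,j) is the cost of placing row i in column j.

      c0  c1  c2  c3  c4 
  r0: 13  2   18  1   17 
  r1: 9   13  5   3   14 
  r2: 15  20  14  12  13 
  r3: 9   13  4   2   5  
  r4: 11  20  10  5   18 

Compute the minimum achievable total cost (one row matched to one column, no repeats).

optimal assignment: row0→col1 (cost 2), row1→col2 (cost 5), row2→col0 (cost 15), row3→col4 (cost 5), row4→col3 (cost 5)
total = 2 + 5 + 15 + 5 + 5 = 32

Minimum assignment cost: 32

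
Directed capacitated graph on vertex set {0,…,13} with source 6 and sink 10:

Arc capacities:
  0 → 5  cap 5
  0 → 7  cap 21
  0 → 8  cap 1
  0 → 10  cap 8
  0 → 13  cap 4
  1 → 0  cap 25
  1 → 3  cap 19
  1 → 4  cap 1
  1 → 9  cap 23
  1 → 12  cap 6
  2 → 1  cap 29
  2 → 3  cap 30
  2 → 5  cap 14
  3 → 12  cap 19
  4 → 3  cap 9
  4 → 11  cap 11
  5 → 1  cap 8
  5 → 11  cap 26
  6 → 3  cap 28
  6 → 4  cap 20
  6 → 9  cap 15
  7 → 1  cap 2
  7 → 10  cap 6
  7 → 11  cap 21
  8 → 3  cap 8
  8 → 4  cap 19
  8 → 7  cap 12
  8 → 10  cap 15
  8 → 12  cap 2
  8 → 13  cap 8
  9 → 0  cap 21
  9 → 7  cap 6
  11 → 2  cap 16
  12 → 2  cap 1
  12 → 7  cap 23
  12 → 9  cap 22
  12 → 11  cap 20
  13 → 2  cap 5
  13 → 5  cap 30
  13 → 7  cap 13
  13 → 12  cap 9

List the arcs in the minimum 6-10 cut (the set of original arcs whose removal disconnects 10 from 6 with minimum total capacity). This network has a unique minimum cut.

Min-cut arcs: {(0,8), (0,10), (7,10)} (total capacity 15)

augment #1: 6→9→0→10 push 8
augment #2: 6→9→7→10 push 6
augment #3: 6→9→0→8→10 push 1
max flow = 15; residual-reachable set from 6 gives S-side
cut edges (S→T): {(0,8), (0,10), (7,10)} total cap 15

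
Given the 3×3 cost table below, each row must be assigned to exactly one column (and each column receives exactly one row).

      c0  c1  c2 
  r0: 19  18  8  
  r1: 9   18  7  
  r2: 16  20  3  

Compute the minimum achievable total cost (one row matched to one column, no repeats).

Minimum assignment cost: 30

optimal assignment: row0→col1 (cost 18), row1→col0 (cost 9), row2→col2 (cost 3)
total = 18 + 9 + 3 = 30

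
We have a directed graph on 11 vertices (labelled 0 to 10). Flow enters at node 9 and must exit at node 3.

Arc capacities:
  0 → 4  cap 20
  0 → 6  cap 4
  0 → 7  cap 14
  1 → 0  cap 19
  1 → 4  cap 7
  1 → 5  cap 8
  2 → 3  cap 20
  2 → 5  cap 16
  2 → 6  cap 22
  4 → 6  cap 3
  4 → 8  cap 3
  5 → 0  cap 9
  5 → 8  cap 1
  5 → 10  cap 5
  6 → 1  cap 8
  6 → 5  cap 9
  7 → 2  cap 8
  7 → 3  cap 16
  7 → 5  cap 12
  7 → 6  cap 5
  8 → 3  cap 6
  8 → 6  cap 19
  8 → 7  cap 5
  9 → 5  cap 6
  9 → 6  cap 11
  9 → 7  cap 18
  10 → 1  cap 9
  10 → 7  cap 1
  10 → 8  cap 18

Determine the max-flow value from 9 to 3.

augment #1: 9→7→3 bottleneck 16, total now 16
augment #2: 9→5→8→3 bottleneck 1, total now 17
augment #3: 9→7→2→3 bottleneck 2, total now 19
augment #4: 9→5→10→8→3 bottleneck 5, total now 24
augment #5: 9→6→1→0→7→2→3 bottleneck 6, total now 30

Maximum flow value: 30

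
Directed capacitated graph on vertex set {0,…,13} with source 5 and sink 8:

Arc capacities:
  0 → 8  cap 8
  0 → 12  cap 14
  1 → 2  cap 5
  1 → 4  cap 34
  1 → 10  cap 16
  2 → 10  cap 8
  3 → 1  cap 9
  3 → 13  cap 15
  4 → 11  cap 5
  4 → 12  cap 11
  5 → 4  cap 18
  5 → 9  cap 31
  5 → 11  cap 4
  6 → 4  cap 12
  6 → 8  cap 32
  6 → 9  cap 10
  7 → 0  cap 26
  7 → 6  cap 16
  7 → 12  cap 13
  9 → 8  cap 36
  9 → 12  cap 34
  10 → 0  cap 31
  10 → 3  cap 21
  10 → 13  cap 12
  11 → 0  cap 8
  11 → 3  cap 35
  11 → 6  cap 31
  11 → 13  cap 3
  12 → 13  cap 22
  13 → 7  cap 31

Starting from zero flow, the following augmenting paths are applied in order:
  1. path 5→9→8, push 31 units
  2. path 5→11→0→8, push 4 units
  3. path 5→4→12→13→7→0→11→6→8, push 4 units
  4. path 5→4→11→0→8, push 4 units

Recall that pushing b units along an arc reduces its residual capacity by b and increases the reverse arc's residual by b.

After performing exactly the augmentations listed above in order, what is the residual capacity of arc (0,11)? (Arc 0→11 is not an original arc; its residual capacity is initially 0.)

after path 1 (5→9→8, push 31): res(0,11)=0
after path 2 (5→11→0→8, push 4): res(0,11)=4
after path 3 (5→4→12→13→7→0→11→6→8, push 4): res(0,11)=0
after path 4 (5→4→11→0→8, push 4): res(0,11)=4

Residual capacity of (0,11): 4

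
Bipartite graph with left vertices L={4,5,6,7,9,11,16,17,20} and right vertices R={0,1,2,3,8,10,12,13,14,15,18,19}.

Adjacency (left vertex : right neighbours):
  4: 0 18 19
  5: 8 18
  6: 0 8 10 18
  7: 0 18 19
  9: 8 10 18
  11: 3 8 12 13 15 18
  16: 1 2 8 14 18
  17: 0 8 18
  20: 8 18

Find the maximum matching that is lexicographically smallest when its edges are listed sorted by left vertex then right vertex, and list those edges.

Lex-smallest maximum matching: {(4,0), (5,8), (6,10), (7,19), (9,18), (11,3), (16,1)}

|M| = 7 (so the lex-smallest maximum matching has 7 edges)
process left vertices in ascending order; for each, take the smallest-labelled available neighbour that still permits 7 edges overall, or leave it unmatched if none does
lex-smallest matching: {4-0, 5-8, 6-10, 7-19, 9-18, 11-3, 16-1}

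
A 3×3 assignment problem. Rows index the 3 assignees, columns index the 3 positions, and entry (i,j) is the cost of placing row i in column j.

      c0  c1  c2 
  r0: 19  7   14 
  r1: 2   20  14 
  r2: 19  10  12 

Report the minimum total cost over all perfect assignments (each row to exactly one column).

optimal assignment: row0→col1 (cost 7), row1→col0 (cost 2), row2→col2 (cost 12)
total = 7 + 2 + 12 = 21

Minimum assignment cost: 21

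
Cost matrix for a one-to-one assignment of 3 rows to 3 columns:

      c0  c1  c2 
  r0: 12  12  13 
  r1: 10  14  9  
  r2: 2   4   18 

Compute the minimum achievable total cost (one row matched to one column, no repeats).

optimal assignment: row0→col1 (cost 12), row1→col2 (cost 9), row2→col0 (cost 2)
total = 12 + 9 + 2 = 23

Minimum assignment cost: 23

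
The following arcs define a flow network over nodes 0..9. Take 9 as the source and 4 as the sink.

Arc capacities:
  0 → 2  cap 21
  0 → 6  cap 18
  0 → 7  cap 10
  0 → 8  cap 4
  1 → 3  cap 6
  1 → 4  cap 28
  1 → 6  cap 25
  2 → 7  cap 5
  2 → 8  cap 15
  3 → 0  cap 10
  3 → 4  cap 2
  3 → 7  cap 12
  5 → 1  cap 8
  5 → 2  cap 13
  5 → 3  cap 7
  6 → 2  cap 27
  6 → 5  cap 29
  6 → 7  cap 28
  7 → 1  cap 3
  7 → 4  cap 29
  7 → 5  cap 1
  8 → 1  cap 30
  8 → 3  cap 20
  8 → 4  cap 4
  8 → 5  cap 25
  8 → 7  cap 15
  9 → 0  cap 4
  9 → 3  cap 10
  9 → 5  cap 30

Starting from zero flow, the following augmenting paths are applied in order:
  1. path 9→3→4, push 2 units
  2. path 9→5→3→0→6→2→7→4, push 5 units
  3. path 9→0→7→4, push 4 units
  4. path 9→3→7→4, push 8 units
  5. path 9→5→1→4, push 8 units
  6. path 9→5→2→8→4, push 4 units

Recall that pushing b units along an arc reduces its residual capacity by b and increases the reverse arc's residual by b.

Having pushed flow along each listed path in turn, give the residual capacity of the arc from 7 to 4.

Residual capacity of (7,4): 12

after path 1 (9→3→4, push 2): res(7,4)=29
after path 2 (9→5→3→0→6→2→7→4, push 5): res(7,4)=24
after path 3 (9→0→7→4, push 4): res(7,4)=20
after path 4 (9→3→7→4, push 8): res(7,4)=12
after path 5 (9→5→1→4, push 8): res(7,4)=12
after path 6 (9→5→2→8→4, push 4): res(7,4)=12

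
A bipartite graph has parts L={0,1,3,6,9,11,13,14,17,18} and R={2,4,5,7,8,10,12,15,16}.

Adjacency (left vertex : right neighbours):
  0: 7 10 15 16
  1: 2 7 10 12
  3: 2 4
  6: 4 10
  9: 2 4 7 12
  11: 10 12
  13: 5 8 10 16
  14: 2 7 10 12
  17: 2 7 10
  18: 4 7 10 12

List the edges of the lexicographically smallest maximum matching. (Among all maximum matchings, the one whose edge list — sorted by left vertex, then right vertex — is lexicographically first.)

|M| = 7 (so the lex-smallest maximum matching has 7 edges)
process left vertices in ascending order; for each, take the smallest-labelled available neighbour that still permits 7 edges overall, or leave it unmatched if none does
lex-smallest matching: {0-15, 1-2, 3-4, 6-10, 9-7, 11-12, 13-5}

Lex-smallest maximum matching: {(0,15), (1,2), (3,4), (6,10), (9,7), (11,12), (13,5)}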